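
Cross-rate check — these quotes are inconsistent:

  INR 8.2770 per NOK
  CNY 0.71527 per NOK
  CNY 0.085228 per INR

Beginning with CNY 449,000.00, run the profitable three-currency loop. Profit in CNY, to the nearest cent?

Profit: CNY 6,261.68

Profitable loop is CNY → INR → NOK → CNY:
CNY 449,000.00 ÷ 0.085228 = INR 5,268,221.71
INR 5,268,221.71 ÷ 8.2770 = NOK 636,489.27
NOK 636,489.27 × 0.71527 = CNY 455,261.68
Profit = CNY 455,261.68 − CNY 449,000.00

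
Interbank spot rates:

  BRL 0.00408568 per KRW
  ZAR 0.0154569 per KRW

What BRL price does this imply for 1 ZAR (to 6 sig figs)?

ZAR/BRL = 0.264327

1 ZAR ÷ 0.0154569 = 64.696 KRW
64.696 KRW × 0.00408568 = 0.264327 BRL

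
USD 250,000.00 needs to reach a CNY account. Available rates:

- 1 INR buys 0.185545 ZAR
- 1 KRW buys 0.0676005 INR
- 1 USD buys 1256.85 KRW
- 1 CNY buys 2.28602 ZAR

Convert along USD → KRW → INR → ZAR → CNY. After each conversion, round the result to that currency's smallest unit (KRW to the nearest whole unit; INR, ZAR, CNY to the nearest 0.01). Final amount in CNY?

USD 250,000.00 × 1256.85 = KRW 314,212,500
KRW 314,212,500 × 0.0676005 = INR 21,240,922.11
INR 21,240,922.11 × 0.185545 = ZAR 3,941,146.89
ZAR 3,941,146.89 ÷ 2.28602 = CNY 1,724,021.18

CNY 1,724,021.18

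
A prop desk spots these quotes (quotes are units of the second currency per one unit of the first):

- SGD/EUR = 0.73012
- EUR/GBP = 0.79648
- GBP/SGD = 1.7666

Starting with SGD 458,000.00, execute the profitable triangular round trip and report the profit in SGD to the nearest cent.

Profitable loop is SGD → EUR → GBP → SGD:
SGD 458,000.00 × 0.73012 = EUR 334,394.96
EUR 334,394.96 × 0.79648 = GBP 266,338.90
GBP 266,338.90 × 1.7666 = SGD 470,514.30
Profit = SGD 470,514.30 − SGD 458,000.00

Profit: SGD 12,514.30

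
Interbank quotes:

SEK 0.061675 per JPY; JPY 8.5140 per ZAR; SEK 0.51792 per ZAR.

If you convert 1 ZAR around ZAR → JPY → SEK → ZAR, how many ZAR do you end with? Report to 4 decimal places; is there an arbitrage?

Around ZAR → JPY → SEK → ZAR: 1 × 8.5140 × 0.061675 ÷ 0.51792 = 1.013865
Product > 1; profitable direction is ZAR → JPY → SEK → ZAR.

1.0139 (arbitrage exists)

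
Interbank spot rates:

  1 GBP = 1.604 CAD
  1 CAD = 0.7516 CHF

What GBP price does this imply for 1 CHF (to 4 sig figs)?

CHF/GBP = 0.8295

1 CHF ÷ 0.7516 = 1.33049 CAD
1.33049 CAD ÷ 1.604 = 0.829486 GBP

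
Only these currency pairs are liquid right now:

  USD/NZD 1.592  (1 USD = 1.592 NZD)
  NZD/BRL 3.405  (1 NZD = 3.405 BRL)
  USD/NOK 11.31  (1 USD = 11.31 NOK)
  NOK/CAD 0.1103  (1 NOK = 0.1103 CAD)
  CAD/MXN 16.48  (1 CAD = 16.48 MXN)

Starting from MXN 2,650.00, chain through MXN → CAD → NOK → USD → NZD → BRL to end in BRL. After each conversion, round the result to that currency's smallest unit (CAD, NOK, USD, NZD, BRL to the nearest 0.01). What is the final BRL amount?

MXN 2,650.00 ÷ 16.48 = CAD 160.80
CAD 160.80 ÷ 0.1103 = NOK 1,457.84
NOK 1,457.84 ÷ 11.31 = USD 128.90
USD 128.90 × 1.592 = NZD 205.21
NZD 205.21 × 3.405 = BRL 698.74

BRL 698.74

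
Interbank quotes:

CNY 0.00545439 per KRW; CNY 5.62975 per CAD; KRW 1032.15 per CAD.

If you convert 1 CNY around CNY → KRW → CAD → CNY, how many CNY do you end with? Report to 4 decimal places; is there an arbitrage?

1.0000 (no arbitrage)

Around CNY → KRW → CAD → CNY: 1 ÷ 0.00545439 ÷ 1032.15 × 5.62975 = 1.000000
Product ≈ 1 (deviation 0.000%, within rounding noise).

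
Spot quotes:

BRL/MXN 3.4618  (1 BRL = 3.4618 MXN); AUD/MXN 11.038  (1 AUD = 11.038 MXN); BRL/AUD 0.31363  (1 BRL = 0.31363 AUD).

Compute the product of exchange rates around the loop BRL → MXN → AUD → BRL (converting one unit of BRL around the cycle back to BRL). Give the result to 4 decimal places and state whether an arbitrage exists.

1.0000 (no arbitrage)

Around BRL → MXN → AUD → BRL: 1 × 3.4618 ÷ 11.038 ÷ 0.31363 = 0.999986
Product ≈ 1 (deviation 0.001%, within rounding noise).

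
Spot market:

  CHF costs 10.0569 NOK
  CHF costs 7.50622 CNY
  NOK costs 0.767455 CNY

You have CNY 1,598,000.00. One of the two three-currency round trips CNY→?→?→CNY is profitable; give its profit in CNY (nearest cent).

Profitable loop is CNY → CHF → NOK → CNY:
CNY 1,598,000.00 ÷ 7.50622 = CHF 212,890.11
CHF 212,890.11 × 10.0569 = NOK 2,141,014.55
NOK 2,141,014.55 × 0.767455 = CNY 1,643,132.32
Profit = CNY 1,643,132.32 − CNY 1,598,000.00

Profit: CNY 45,132.32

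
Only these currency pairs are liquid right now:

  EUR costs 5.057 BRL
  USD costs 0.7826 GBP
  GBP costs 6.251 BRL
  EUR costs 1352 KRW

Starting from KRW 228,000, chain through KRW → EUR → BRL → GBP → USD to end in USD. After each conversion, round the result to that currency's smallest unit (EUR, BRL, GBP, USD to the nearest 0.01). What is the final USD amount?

USD 174.33

KRW 228,000 ÷ 1352 = EUR 168.64
EUR 168.64 × 5.057 = BRL 852.81
BRL 852.81 ÷ 6.251 = GBP 136.43
GBP 136.43 ÷ 0.7826 = USD 174.33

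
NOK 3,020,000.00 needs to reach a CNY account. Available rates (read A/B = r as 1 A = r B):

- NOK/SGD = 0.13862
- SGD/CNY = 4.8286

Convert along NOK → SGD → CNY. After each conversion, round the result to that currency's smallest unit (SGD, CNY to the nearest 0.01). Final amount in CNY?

NOK 3,020,000.00 × 0.13862 = SGD 418,632.40
SGD 418,632.40 × 4.8286 = CNY 2,021,408.41

CNY 2,021,408.41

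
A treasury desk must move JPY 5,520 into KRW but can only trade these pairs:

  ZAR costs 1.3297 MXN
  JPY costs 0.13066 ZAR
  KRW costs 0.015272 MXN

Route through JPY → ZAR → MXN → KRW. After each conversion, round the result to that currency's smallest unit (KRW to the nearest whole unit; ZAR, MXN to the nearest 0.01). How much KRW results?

KRW 62,797

JPY 5,520 × 0.13066 = ZAR 721.24
ZAR 721.24 × 1.3297 = MXN 959.03
MXN 959.03 ÷ 0.015272 = KRW 62,797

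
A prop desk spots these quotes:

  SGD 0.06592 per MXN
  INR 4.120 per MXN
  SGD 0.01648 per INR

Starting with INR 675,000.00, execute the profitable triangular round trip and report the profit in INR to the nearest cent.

Profit: INR 20,250.00

Profitable loop is INR → SGD → MXN → INR:
INR 675,000.00 × 0.01648 = SGD 11,124.00
SGD 11,124.00 ÷ 0.06592 = MXN 168,750.00
MXN 168,750.00 × 4.120 = INR 695,250.00
Profit = INR 695,250.00 − INR 675,000.00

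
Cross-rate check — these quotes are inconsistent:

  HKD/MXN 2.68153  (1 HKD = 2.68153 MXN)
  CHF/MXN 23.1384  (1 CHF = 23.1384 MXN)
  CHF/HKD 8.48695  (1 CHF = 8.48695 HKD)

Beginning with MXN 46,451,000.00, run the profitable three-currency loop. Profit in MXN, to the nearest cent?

Profitable loop is MXN → HKD → CHF → MXN:
MXN 46,451,000.00 ÷ 2.68153 = HKD 17,322,573.31
HKD 17,322,573.31 ÷ 8.48695 = CHF 2,041,083.46
CHF 2,041,083.46 × 23.1384 = MXN 47,227,405.63
Profit = MXN 47,227,405.63 − MXN 46,451,000.00

Profit: MXN 776,405.63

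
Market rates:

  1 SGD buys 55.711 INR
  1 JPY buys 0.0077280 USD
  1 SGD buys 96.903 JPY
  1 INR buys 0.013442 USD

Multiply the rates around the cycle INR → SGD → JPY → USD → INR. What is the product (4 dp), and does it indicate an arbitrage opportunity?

Around INR → SGD → JPY → USD → INR: 1 ÷ 55.711 × 96.903 × 0.0077280 ÷ 0.013442 = 0.999999
Product ≈ 1 (deviation 0.000%, within rounding noise).

1.0000 (no arbitrage)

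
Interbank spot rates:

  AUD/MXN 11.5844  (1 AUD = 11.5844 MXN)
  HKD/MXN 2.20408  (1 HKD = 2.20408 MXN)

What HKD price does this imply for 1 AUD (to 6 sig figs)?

1 AUD × 11.5844 = 11.5844 MXN
11.5844 MXN ÷ 2.20408 = 5.25589 HKD

AUD/HKD = 5.25589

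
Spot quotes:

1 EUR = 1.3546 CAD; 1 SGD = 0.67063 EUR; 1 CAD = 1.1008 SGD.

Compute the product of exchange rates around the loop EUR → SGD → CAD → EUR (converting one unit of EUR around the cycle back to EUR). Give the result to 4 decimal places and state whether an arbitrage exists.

1.0000 (no arbitrage)

Around EUR → SGD → CAD → EUR: 1 ÷ 0.67063 ÷ 1.1008 ÷ 1.3546 = 0.999994
Product ≈ 1 (deviation 0.001%, within rounding noise).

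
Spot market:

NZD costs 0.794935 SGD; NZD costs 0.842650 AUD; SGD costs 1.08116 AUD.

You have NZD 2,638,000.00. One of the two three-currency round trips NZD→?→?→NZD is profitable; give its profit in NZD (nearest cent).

Profit: NZD 52,600.10

Profitable loop is NZD → SGD → AUD → NZD:
NZD 2,638,000.00 × 0.794935 = SGD 2,097,038.53
SGD 2,097,038.53 × 1.08116 = AUD 2,267,234.18
AUD 2,267,234.18 ÷ 0.842650 = NZD 2,690,600.10
Profit = NZD 2,690,600.10 − NZD 2,638,000.00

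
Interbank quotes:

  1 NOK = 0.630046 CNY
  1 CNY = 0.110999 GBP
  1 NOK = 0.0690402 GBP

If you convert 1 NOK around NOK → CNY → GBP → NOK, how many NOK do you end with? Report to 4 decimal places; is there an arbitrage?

Around NOK → CNY → GBP → NOK: 1 × 0.630046 × 0.110999 ÷ 0.0690402 = 1.012953
Product > 1; profitable direction is NOK → CNY → GBP → NOK.

1.0130 (arbitrage exists)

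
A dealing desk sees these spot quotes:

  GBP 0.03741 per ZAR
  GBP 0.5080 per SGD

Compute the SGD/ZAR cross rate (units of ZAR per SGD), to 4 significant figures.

SGD/ZAR = 13.58

1 SGD × 0.5080 = 0.508 GBP
0.508 GBP ÷ 0.03741 = 13.5793 ZAR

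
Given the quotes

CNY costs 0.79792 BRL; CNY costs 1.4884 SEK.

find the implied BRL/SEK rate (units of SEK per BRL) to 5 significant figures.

BRL/SEK = 1.8653

1 BRL ÷ 0.79792 = 1.25326 CNY
1.25326 CNY × 1.4884 = 1.86535 SEK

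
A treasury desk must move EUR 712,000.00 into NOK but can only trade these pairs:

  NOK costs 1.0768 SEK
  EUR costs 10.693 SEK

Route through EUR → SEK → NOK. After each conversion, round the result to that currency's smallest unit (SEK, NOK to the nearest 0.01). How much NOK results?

EUR 712,000.00 × 10.693 = SEK 7,613,416.00
SEK 7,613,416.00 ÷ 1.0768 = NOK 7,070,408.62

NOK 7,070,408.62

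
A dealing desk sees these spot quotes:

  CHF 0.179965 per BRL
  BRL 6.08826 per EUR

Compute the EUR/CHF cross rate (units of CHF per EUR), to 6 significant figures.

EUR/CHF = 1.09567

1 EUR × 6.08826 = 6.08826 BRL
6.08826 BRL × 0.179965 = 1.09567 CHF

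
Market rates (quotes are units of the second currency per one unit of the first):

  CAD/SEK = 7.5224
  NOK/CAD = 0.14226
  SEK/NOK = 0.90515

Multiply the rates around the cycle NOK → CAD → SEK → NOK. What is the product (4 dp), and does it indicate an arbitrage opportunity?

0.9686 (arbitrage exists)

Around NOK → CAD → SEK → NOK: 1 × 0.14226 × 7.5224 × 0.90515 = 0.968634
Product < 1; profitable direction is NOK → SEK → CAD → NOK.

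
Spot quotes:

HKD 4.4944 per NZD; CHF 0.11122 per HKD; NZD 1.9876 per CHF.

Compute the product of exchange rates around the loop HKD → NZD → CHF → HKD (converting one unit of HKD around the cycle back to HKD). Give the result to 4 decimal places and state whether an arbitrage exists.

Around HKD → NZD → CHF → HKD: 1 ÷ 4.4944 ÷ 1.9876 ÷ 0.11122 = 1.006506
Product > 1; profitable direction is HKD → NZD → CHF → HKD.

1.0065 (arbitrage exists)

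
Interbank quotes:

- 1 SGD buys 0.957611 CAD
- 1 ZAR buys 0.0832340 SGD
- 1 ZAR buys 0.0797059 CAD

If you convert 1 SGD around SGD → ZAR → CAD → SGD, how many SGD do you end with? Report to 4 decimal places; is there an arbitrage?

1.0000 (no arbitrage)

Around SGD → ZAR → CAD → SGD: 1 ÷ 0.0832340 × 0.0797059 ÷ 0.957611 = 1.000001
Product ≈ 1 (deviation 0.000%, within rounding noise).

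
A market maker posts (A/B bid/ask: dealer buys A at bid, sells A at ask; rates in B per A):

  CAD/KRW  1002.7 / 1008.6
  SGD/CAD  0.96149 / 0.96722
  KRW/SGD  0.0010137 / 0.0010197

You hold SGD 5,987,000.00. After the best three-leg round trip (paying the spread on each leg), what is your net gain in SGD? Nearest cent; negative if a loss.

Best loop SGD → KRW → CAD → SGD:
SGD 5,987,000.00 ÷ 0.0010197 (buy KRW at ask) = KRW 5,871,334,706
KRW 5,871,334,706 ÷ 1008.6 (buy CAD at ask) = CAD 5,821,271.77
CAD 5,821,271.77 ÷ 0.96722 (buy SGD at ask) = SGD 6,018,560.17

Net profit: SGD 31,560.17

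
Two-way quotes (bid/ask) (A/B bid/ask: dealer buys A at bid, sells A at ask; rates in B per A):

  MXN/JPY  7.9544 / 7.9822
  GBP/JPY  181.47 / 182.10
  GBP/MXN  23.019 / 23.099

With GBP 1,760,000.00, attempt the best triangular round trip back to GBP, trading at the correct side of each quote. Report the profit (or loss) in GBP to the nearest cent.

Net profit: GBP 9,687.57

Best loop GBP → MXN → JPY → GBP:
GBP 1,760,000.00 × 23.019 (sell GBP at bid) = MXN 40,513,440.00
MXN 40,513,440.00 × 7.9544 (sell MXN at bid) = JPY 322,260,107
JPY 322,260,107 ÷ 182.10 (buy GBP at ask) = GBP 1,769,687.57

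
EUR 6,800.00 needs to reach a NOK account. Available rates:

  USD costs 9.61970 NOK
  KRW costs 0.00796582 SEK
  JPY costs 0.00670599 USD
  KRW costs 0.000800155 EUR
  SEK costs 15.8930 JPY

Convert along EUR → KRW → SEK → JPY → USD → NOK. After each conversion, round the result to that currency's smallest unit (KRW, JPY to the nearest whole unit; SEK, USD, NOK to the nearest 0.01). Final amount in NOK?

NOK 69,405.75

EUR 6,800.00 ÷ 0.000800155 = KRW 8,498,353
KRW 8,498,353 × 0.00796582 = SEK 67,696.35
SEK 67,696.35 × 15.8930 = JPY 1,075,898
JPY 1,075,898 × 0.00670599 = USD 7,214.96
USD 7,214.96 × 9.61970 = NOK 69,405.75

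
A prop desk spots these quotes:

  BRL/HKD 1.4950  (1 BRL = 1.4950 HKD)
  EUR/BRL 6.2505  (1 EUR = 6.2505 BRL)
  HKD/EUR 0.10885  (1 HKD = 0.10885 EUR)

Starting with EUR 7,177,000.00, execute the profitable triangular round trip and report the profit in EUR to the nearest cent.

Profit: EUR 123,075.16

Profitable loop is EUR → BRL → HKD → EUR:
EUR 7,177,000.00 × 6.2505 = BRL 44,859,838.50
BRL 44,859,838.50 × 1.4950 = HKD 67,065,458.56
HKD 67,065,458.56 × 0.10885 = EUR 7,300,075.16
Profit = EUR 7,300,075.16 − EUR 7,177,000.00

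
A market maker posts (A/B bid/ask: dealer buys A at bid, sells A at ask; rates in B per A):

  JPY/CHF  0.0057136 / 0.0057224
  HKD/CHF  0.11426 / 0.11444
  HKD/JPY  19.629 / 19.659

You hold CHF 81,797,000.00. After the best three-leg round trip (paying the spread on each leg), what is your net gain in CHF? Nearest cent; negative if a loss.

Net profit: CHF 1,282,133.97

Best loop CHF → JPY → HKD → CHF:
CHF 81,797,000.00 ÷ 0.0057224 (buy JPY at ask) = JPY 14,294,177,268
JPY 14,294,177,268 ÷ 19.659 (buy HKD at ask) = HKD 727,106,021.07
HKD 727,106,021.07 × 0.11426 (sell HKD at bid) = CHF 83,079,133.97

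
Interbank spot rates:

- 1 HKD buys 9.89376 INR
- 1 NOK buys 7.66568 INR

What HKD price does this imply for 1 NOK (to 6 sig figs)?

1 NOK × 7.66568 = 7.66568 INR
7.66568 INR ÷ 9.89376 = 0.774799 HKD

NOK/HKD = 0.774799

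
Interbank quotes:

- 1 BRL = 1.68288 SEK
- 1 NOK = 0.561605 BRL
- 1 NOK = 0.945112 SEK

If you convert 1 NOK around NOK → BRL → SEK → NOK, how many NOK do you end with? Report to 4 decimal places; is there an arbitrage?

1.0000 (no arbitrage)

Around NOK → BRL → SEK → NOK: 1 × 0.561605 × 1.68288 ÷ 0.945112 = 1.000002
Product ≈ 1 (deviation 0.000%, within rounding noise).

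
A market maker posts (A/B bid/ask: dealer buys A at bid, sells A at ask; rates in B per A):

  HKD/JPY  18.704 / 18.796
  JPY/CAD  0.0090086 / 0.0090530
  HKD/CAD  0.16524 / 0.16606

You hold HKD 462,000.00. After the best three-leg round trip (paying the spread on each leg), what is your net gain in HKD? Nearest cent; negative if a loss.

Net profit: HKD 6,779.64

Best loop HKD → JPY → CAD → HKD:
HKD 462,000.00 × 18.704 (sell HKD at bid) = JPY 8,641,248
JPY 8,641,248 × 0.0090086 (sell JPY at bid) = CAD 77,845.55
CAD 77,845.55 ÷ 0.16606 (buy HKD at ask) = HKD 468,779.64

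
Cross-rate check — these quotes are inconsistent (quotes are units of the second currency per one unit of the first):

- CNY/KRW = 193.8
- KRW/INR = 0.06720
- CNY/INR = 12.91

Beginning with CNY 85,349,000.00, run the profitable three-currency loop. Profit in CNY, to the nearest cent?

Profit: CNY 749,431.65

Profitable loop is CNY → KRW → INR → CNY:
CNY 85,349,000.00 × 193.8 = KRW 16,540,636,200
KRW 16,540,636,200 × 0.06720 = INR 1,111,530,752.64
INR 1,111,530,752.64 ÷ 12.91 = CNY 86,098,431.65
Profit = CNY 86,098,431.65 − CNY 85,349,000.00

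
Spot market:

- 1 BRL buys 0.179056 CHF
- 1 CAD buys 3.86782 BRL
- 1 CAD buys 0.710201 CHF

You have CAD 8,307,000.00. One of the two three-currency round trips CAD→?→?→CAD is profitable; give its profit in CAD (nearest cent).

Profitable loop is CAD → CHF → BRL → CAD:
CAD 8,307,000.00 × 0.710201 = CHF 5,899,639.71
CHF 5,899,639.71 ÷ 0.179056 = BRL 32,948,573.11
BRL 32,948,573.11 ÷ 3.86782 = CAD 8,518,641.80
Profit = CAD 8,518,641.80 − CAD 8,307,000.00

Profit: CAD 211,641.80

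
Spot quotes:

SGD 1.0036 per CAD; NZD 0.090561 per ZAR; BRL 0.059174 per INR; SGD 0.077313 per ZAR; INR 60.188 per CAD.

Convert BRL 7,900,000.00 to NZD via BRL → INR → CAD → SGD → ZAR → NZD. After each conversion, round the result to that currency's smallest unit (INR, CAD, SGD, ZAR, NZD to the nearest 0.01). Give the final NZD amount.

NZD 2,607,567.67

BRL 7,900,000.00 ÷ 0.059174 = INR 133,504,579.71
INR 133,504,579.71 ÷ 60.188 = CAD 2,218,126.20
CAD 2,218,126.20 × 1.0036 = SGD 2,226,111.45
SGD 2,226,111.45 ÷ 0.077313 = ZAR 28,793,494.63
ZAR 28,793,494.63 × 0.090561 = NZD 2,607,567.67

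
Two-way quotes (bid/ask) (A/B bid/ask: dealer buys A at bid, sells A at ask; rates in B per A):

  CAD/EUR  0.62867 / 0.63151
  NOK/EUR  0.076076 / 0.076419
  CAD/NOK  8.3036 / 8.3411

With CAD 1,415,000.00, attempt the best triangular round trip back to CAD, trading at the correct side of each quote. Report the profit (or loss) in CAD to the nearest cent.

Best loop CAD → NOK → EUR → CAD:
CAD 1,415,000.00 × 8.3036 (sell CAD at bid) = NOK 11,749,594.00
NOK 11,749,594.00 × 0.076076 (sell NOK at bid) = EUR 893,862.11
EUR 893,862.11 ÷ 0.63151 (buy CAD at ask) = CAD 1,415,436.20

Net profit: CAD 436.20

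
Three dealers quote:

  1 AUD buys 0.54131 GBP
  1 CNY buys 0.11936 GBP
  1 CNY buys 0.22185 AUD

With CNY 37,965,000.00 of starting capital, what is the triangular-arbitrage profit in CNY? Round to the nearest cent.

Profit: CNY 232,072.35

Profitable loop is CNY → AUD → GBP → CNY:
CNY 37,965,000.00 × 0.22185 = AUD 8,422,535.25
AUD 8,422,535.25 × 0.54131 = GBP 4,559,202.56
GBP 4,559,202.56 ÷ 0.11936 = CNY 38,197,072.35
Profit = CNY 38,197,072.35 − CNY 37,965,000.00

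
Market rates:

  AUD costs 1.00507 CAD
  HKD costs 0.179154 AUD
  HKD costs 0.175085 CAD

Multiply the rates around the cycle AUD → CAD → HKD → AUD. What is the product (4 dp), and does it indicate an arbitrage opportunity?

1.0284 (arbitrage exists)

Around AUD → CAD → HKD → AUD: 1 × 1.00507 ÷ 0.175085 × 0.179154 = 1.028428
Product > 1; profitable direction is AUD → CAD → HKD → AUD.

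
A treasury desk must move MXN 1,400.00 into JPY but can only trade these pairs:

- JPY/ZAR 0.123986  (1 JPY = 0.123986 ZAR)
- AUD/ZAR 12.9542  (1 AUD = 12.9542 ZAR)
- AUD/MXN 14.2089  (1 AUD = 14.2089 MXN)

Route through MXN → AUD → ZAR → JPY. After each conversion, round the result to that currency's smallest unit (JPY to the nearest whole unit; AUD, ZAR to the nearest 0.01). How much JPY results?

JPY 10,295

MXN 1,400.00 ÷ 14.2089 = AUD 98.53
AUD 98.53 × 12.9542 = ZAR 1,276.38
ZAR 1,276.38 ÷ 0.123986 = JPY 10,295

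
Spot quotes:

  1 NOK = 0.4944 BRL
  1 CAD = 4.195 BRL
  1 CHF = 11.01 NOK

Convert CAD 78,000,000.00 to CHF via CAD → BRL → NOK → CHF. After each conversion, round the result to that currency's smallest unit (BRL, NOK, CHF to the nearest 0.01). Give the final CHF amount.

CHF 60,111,945.89

CAD 78,000,000.00 × 4.195 = BRL 327,210,000.00
BRL 327,210,000.00 ÷ 0.4944 = NOK 661,832,524.27
NOK 661,832,524.27 ÷ 11.01 = CHF 60,111,945.89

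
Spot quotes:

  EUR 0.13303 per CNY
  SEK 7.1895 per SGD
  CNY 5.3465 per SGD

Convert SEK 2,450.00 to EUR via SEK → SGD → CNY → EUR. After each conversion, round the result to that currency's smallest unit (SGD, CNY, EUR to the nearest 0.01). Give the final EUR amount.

SEK 2,450.00 ÷ 7.1895 = SGD 340.77
SGD 340.77 × 5.3465 = CNY 1,821.93
CNY 1,821.93 × 0.13303 = EUR 242.37

EUR 242.37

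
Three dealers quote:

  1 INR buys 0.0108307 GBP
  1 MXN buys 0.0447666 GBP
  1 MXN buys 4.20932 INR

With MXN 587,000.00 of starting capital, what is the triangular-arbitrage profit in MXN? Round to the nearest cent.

Profit: MXN 10,795.25

Profitable loop is MXN → INR → GBP → MXN:
MXN 587,000.00 × 4.20932 = INR 2,470,870.84
INR 2,470,870.84 × 0.0108307 = GBP 26,761.26
GBP 26,761.26 ÷ 0.0447666 = MXN 597,795.25
Profit = MXN 597,795.25 − MXN 587,000.00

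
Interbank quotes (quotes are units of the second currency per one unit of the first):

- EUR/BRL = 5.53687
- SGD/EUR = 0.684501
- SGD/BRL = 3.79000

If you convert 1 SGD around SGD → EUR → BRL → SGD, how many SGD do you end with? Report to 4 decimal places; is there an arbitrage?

1.0000 (no arbitrage)

Around SGD → EUR → BRL → SGD: 1 × 0.684501 × 5.53687 ÷ 3.79000 = 0.999998
Product ≈ 1 (deviation 0.000%, within rounding noise).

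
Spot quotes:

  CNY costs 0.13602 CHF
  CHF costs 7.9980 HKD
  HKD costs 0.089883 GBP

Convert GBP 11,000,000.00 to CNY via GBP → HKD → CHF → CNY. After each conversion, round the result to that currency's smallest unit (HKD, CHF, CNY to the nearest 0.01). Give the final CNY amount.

GBP 11,000,000.00 ÷ 0.089883 = HKD 122,381,317.94
HKD 122,381,317.94 ÷ 7.9980 = CHF 15,301,490.12
CHF 15,301,490.12 ÷ 0.13602 = CNY 112,494,413.47

CNY 112,494,413.47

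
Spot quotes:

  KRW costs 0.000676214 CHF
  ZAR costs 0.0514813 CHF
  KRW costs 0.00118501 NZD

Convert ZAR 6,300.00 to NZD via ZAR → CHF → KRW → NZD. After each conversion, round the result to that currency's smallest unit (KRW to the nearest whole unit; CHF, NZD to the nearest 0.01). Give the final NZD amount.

NZD 568.36

ZAR 6,300.00 × 0.0514813 = CHF 324.33
CHF 324.33 ÷ 0.000676214 = KRW 479,626
KRW 479,626 × 0.00118501 = NZD 568.36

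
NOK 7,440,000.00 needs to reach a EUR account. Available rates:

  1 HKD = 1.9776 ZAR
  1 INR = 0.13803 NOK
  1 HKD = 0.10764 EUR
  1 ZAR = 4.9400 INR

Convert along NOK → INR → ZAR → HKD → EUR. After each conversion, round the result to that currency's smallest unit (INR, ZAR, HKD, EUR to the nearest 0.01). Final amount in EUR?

NOK 7,440,000.00 ÷ 0.13803 = INR 53,901,325.80
INR 53,901,325.80 ÷ 4.9400 = ZAR 10,911,199.55
ZAR 10,911,199.55 ÷ 1.9776 = HKD 5,517,394.59
HKD 5,517,394.59 × 0.10764 = EUR 593,892.35

EUR 593,892.35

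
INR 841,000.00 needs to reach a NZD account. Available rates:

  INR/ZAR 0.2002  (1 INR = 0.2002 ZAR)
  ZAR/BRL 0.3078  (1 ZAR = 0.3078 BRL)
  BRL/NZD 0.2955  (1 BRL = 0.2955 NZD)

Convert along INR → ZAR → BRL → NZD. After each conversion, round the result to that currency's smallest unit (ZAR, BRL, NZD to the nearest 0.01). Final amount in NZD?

INR 841,000.00 × 0.2002 = ZAR 168,368.20
ZAR 168,368.20 × 0.3078 = BRL 51,823.73
BRL 51,823.73 × 0.2955 = NZD 15,313.91

NZD 15,313.91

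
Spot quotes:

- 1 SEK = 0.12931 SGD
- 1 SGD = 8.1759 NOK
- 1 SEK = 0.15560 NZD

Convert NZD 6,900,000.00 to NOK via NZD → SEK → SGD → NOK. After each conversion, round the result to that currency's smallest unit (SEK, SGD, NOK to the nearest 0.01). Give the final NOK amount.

NOK 46,882,113.33

NZD 6,900,000.00 ÷ 0.15560 = SEK 44,344,473.01
SEK 44,344,473.01 × 0.12931 = SGD 5,734,183.80
SGD 5,734,183.80 × 8.1759 = NOK 46,882,113.33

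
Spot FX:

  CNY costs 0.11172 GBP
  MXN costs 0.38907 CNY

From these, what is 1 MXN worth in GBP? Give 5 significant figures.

MXN/GBP = 0.043467

1 MXN × 0.38907 = 0.38907 CNY
0.38907 CNY × 0.11172 = 0.0434669 GBP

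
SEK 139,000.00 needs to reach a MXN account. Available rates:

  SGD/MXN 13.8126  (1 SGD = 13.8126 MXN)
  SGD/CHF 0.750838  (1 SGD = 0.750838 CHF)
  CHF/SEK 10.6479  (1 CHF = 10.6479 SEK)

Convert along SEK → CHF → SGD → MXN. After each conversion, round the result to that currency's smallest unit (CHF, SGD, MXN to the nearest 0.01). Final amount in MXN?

SEK 139,000.00 ÷ 10.6479 = CHF 13,054.22
CHF 13,054.22 ÷ 0.750838 = SGD 17,386.20
SGD 17,386.20 × 13.8126 = MXN 240,148.63

MXN 240,148.63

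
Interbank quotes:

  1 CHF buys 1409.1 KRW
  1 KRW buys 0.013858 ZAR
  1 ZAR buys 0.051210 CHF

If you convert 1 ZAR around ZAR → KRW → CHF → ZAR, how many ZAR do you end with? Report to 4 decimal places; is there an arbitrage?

Around ZAR → KRW → CHF → ZAR: 1 ÷ 0.013858 ÷ 1409.1 ÷ 0.051210 = 1.000007
Product ≈ 1 (deviation 0.001%, within rounding noise).

1.0000 (no arbitrage)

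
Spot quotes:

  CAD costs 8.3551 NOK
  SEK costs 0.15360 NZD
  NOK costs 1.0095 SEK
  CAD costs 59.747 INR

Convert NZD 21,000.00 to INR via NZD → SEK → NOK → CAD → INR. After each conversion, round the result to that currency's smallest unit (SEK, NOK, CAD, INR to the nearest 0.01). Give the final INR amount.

INR 968,470.19

NZD 21,000.00 ÷ 0.15360 = SEK 136,718.75
SEK 136,718.75 ÷ 1.0095 = NOK 135,432.14
NOK 135,432.14 ÷ 8.3551 = CAD 16,209.52
CAD 16,209.52 × 59.747 = INR 968,470.19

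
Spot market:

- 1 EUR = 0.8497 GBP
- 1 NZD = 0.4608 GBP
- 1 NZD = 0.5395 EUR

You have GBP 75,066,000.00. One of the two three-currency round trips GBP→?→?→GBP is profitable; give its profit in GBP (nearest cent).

Profitable loop is GBP → EUR → NZD → GBP:
GBP 75,066,000.00 ÷ 0.8497 = EUR 88,344,121.45
EUR 88,344,121.45 ÷ 0.5395 = NZD 163,751,847.00
NZD 163,751,847.00 × 0.4608 = GBP 75,456,851.10
Profit = GBP 75,456,851.10 − GBP 75,066,000.00

Profit: GBP 390,851.10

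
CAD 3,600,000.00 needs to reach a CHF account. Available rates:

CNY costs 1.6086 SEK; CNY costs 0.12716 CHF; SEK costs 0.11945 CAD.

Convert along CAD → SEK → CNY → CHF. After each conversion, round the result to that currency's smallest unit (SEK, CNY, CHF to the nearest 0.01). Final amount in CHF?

CHF 2,382,422.61

CAD 3,600,000.00 ÷ 0.11945 = SEK 30,138,133.11
SEK 30,138,133.11 ÷ 1.6086 = CNY 18,735,629.19
CNY 18,735,629.19 × 0.12716 = CHF 2,382,422.61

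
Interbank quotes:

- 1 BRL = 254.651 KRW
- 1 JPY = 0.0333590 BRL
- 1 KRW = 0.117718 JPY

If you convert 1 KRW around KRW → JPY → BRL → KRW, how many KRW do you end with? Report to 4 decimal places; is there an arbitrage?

Around KRW → JPY → BRL → KRW: 1 × 0.117718 × 0.0333590 × 254.651 = 1.000003
Product ≈ 1 (deviation 0.000%, within rounding noise).

1.0000 (no arbitrage)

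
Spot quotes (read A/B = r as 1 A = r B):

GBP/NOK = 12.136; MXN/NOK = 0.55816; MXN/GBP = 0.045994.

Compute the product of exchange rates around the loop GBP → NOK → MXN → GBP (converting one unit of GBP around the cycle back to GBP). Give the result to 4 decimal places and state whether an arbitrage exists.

1.0000 (no arbitrage)

Around GBP → NOK → MXN → GBP: 1 × 12.136 ÷ 0.55816 × 0.045994 = 1.000042
Product ≈ 1 (deviation 0.004%, within rounding noise).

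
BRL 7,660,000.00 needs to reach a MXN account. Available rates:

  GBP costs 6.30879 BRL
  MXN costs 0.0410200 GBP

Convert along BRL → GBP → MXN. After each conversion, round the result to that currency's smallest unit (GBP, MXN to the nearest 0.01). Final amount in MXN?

MXN 29,599,681.86

BRL 7,660,000.00 ÷ 6.30879 = GBP 1,214,178.95
GBP 1,214,178.95 ÷ 0.0410200 = MXN 29,599,681.86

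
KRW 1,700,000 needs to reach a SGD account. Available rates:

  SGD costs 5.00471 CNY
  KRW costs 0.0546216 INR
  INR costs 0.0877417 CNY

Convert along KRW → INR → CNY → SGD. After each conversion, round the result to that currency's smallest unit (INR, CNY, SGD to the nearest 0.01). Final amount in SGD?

KRW 1,700,000 × 0.0546216 = INR 92,856.72
INR 92,856.72 × 0.0877417 = CNY 8,147.41
CNY 8,147.41 ÷ 5.00471 = SGD 1,627.95

SGD 1,627.95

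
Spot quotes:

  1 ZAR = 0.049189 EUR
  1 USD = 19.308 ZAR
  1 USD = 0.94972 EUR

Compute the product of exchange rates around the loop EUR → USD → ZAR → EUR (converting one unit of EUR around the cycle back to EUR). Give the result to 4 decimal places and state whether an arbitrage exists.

Around EUR → USD → ZAR → EUR: 1 ÷ 0.94972 × 19.308 × 0.049189 = 1.000022
Product ≈ 1 (deviation 0.002%, within rounding noise).

1.0000 (no arbitrage)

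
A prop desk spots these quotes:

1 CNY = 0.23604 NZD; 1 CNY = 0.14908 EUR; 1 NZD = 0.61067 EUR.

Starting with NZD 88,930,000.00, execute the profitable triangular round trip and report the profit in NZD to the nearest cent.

Profitable loop is NZD → CNY → EUR → NZD:
NZD 88,930,000.00 ÷ 0.23604 = CNY 376,758,176.58
CNY 376,758,176.58 × 0.14908 = EUR 56,167,108.96
EUR 56,167,108.96 ÷ 0.61067 = NZD 91,976,204.77
Profit = NZD 91,976,204.77 − NZD 88,930,000.00

Profit: NZD 3,046,204.77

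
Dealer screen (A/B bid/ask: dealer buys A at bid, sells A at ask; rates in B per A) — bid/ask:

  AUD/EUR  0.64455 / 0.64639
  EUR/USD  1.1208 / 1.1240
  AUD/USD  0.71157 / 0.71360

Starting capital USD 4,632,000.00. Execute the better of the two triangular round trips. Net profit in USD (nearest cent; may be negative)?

Net profit: USD 57,196.63

Best loop USD → AUD → EUR → USD:
USD 4,632,000.00 ÷ 0.71360 (buy AUD at ask) = AUD 6,491,031.39
AUD 6,491,031.39 × 0.64455 (sell AUD at bid) = EUR 4,183,794.28
EUR 4,183,794.28 × 1.1208 (sell EUR at bid) = USD 4,689,196.63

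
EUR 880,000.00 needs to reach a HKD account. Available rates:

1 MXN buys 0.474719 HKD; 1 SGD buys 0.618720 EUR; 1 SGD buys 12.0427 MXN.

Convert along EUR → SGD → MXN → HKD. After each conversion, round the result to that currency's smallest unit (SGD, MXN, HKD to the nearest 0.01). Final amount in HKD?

HKD 8,131,094.31

EUR 880,000.00 ÷ 0.618720 = SGD 1,422,291.18
SGD 1,422,291.18 × 12.0427 = MXN 17,128,225.99
MXN 17,128,225.99 × 0.474719 = HKD 8,131,094.31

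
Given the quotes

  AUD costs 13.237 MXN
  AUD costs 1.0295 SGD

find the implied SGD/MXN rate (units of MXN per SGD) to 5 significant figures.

SGD/MXN = 12.858

1 SGD ÷ 1.0295 = 0.971345 AUD
0.971345 AUD × 13.237 = 12.8577 MXN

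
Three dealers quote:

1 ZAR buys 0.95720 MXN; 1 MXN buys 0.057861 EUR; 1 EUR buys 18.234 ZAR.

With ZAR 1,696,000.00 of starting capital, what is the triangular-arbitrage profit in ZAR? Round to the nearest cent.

Profitable loop is ZAR → MXN → EUR → ZAR:
ZAR 1,696,000.00 × 0.95720 = MXN 1,623,411.20
MXN 1,623,411.20 × 0.057861 = EUR 93,932.20
EUR 93,932.20 × 18.234 = ZAR 1,712,759.65
Profit = ZAR 1,712,759.65 − ZAR 1,696,000.00

Profit: ZAR 16,759.65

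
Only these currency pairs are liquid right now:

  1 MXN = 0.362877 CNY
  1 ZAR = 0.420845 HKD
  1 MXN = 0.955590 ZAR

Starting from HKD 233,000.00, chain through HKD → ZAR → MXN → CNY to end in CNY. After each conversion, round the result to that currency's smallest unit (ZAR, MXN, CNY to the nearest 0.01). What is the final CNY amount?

HKD 233,000.00 ÷ 0.420845 = ZAR 553,648.02
ZAR 553,648.02 ÷ 0.955590 = MXN 579,378.21
MXN 579,378.21 × 0.362877 = CNY 210,243.03

CNY 210,243.03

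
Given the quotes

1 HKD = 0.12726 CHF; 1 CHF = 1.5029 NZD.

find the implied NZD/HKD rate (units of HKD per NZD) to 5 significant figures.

NZD/HKD = 5.2285

1 NZD ÷ 1.5029 = 0.66538 CHF
0.66538 CHF ÷ 0.12726 = 5.22851 HKD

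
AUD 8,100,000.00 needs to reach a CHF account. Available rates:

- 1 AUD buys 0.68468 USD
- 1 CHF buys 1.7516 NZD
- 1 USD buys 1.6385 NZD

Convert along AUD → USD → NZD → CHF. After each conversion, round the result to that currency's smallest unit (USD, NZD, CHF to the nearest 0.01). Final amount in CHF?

AUD 8,100,000.00 × 0.68468 = USD 5,545,908.00
USD 5,545,908.00 × 1.6385 = NZD 9,086,970.26
NZD 9,086,970.26 ÷ 1.7516 = CHF 5,187,811.29

CHF 5,187,811.29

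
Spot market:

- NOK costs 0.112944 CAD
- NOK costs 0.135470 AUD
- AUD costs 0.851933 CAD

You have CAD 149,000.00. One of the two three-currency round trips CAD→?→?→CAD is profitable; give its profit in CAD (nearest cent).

Profit: CAD 3,255.04

Profitable loop is CAD → NOK → AUD → CAD:
CAD 149,000.00 ÷ 0.112944 = NOK 1,319,237.85
NOK 1,319,237.85 × 0.135470 = AUD 178,717.15
AUD 178,717.15 × 0.851933 = CAD 152,255.04
Profit = CAD 152,255.04 − CAD 149,000.00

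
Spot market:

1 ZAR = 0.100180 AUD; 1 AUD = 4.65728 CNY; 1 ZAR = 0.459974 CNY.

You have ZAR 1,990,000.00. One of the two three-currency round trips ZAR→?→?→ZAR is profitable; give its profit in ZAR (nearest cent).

Profitable loop is ZAR → AUD → CNY → ZAR:
ZAR 1,990,000.00 × 0.100180 = AUD 199,358.20
AUD 199,358.20 × 4.65728 = CNY 928,466.96
CNY 928,466.96 ÷ 0.459974 = ZAR 2,018,520.52
Profit = ZAR 2,018,520.52 − ZAR 1,990,000.00

Profit: ZAR 28,520.52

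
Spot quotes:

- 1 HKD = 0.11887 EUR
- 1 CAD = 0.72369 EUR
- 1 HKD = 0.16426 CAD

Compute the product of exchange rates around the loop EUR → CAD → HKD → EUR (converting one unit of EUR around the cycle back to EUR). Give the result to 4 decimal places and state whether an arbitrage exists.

Around EUR → CAD → HKD → EUR: 1 ÷ 0.72369 ÷ 0.16426 × 0.11887 = 0.999972
Product ≈ 1 (deviation 0.003%, within rounding noise).

1.0000 (no arbitrage)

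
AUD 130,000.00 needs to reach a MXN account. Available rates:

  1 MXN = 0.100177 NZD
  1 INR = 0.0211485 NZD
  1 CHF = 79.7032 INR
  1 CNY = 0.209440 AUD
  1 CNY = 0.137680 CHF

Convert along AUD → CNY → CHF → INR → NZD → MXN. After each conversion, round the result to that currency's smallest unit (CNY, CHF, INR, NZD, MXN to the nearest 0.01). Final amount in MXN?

AUD 130,000.00 ÷ 0.209440 = CNY 620,702.83
CNY 620,702.83 × 0.137680 = CHF 85,458.37
CHF 85,458.37 × 79.7032 = INR 6,811,305.56
INR 6,811,305.56 × 0.0211485 = NZD 144,048.90
NZD 144,048.90 ÷ 0.100177 = MXN 1,437,943.84

MXN 1,437,943.84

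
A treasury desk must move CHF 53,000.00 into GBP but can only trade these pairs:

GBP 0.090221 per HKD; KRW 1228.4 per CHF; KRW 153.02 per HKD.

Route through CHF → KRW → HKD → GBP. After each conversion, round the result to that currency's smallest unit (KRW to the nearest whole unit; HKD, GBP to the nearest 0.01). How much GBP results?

GBP 38,386.20

CHF 53,000.00 × 1228.4 = KRW 65,105,200
KRW 65,105,200 ÷ 153.02 = HKD 425,468.57
HKD 425,468.57 × 0.090221 = GBP 38,386.20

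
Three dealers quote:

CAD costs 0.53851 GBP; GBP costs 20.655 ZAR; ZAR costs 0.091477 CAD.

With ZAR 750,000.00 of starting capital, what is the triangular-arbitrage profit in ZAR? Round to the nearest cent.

Profit: ZAR 13,118.79

Profitable loop is ZAR → CAD → GBP → ZAR:
ZAR 750,000.00 × 0.091477 = CAD 68,607.75
CAD 68,607.75 × 0.53851 = GBP 36,945.96
GBP 36,945.96 × 20.655 = ZAR 763,118.79
Profit = ZAR 763,118.79 − ZAR 750,000.00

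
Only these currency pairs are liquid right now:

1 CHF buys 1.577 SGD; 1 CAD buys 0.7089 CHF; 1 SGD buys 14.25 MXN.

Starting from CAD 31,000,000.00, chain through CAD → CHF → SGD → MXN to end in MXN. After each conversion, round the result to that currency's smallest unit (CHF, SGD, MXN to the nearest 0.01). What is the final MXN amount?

MXN 493,847,918.77

CAD 31,000,000.00 × 0.7089 = CHF 21,975,900.00
CHF 21,975,900.00 × 1.577 = SGD 34,655,994.30
SGD 34,655,994.30 × 14.25 = MXN 493,847,918.77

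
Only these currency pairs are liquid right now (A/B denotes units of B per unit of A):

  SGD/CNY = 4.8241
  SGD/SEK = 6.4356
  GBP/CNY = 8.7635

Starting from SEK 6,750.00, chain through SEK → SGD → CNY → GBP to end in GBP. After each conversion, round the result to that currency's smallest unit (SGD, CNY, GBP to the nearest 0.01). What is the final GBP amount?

SEK 6,750.00 ÷ 6.4356 = SGD 1,048.85
SGD 1,048.85 × 4.8241 = CNY 5,059.76
CNY 5,059.76 ÷ 8.7635 = GBP 577.37

GBP 577.37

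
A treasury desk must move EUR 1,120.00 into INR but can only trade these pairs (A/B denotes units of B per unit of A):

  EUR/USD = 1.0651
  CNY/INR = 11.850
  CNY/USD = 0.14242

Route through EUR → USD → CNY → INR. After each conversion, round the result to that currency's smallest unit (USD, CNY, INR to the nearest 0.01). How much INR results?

INR 99,255.60

EUR 1,120.00 × 1.0651 = USD 1,192.91
USD 1,192.91 ÷ 0.14242 = CNY 8,376.00
CNY 8,376.00 × 11.850 = INR 99,255.60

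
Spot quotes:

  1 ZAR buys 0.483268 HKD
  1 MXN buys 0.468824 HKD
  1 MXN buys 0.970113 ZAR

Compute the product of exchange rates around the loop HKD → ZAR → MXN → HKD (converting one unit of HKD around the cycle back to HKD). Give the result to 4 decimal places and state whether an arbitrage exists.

Around HKD → ZAR → MXN → HKD: 1 ÷ 0.483268 ÷ 0.970113 × 0.468824 = 0.999999
Product ≈ 1 (deviation 0.000%, within rounding noise).

1.0000 (no arbitrage)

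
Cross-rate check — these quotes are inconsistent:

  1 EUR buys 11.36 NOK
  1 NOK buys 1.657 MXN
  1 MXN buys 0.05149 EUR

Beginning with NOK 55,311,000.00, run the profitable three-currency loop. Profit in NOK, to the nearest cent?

Profit: NOK 1,756,359.57

Profitable loop is NOK → EUR → MXN → NOK:
NOK 55,311,000.00 ÷ 11.36 = EUR 4,868,926.06
EUR 4,868,926.06 ÷ 0.05149 = MXN 94,560,614.81
MXN 94,560,614.81 ÷ 1.657 = NOK 57,067,359.57
Profit = NOK 57,067,359.57 − NOK 55,311,000.00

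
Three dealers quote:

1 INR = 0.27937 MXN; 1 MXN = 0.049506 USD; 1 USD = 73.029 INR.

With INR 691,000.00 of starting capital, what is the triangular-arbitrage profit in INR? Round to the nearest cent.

Profit: INR 6,928.62

Profitable loop is INR → MXN → USD → INR:
INR 691,000.00 × 0.27937 = MXN 193,044.67
MXN 193,044.67 × 0.049506 = USD 9,556.87
USD 9,556.87 × 73.029 = INR 697,928.62
Profit = INR 697,928.62 − INR 691,000.00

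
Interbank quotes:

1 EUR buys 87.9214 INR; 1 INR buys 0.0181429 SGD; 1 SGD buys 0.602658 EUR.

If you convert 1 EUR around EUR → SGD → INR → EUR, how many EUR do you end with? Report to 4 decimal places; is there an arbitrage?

Around EUR → SGD → INR → EUR: 1 ÷ 0.602658 ÷ 0.0181429 ÷ 87.9214 = 1.040226
Product > 1; profitable direction is EUR → SGD → INR → EUR.

1.0402 (arbitrage exists)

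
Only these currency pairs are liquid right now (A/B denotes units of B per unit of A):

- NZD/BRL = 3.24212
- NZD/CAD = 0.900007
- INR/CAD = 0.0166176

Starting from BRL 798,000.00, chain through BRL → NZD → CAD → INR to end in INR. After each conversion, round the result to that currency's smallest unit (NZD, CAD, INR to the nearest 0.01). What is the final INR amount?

BRL 798,000.00 ÷ 3.24212 = NZD 246,135.24
NZD 246,135.24 × 0.900007 = CAD 221,523.44
CAD 221,523.44 ÷ 0.0166176 = INR 13,330,651.84

INR 13,330,651.84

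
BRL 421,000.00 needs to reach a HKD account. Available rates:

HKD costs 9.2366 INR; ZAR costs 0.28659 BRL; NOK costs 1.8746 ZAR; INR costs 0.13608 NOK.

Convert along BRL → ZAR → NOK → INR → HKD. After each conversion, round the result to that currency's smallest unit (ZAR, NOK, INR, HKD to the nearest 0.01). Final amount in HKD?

HKD 623,456.29

BRL 421,000.00 ÷ 0.28659 = ZAR 1,468,997.52
ZAR 1,468,997.52 ÷ 1.8746 = NOK 783,632.52
NOK 783,632.52 ÷ 0.13608 = INR 5,758,616.40
INR 5,758,616.40 ÷ 9.2366 = HKD 623,456.29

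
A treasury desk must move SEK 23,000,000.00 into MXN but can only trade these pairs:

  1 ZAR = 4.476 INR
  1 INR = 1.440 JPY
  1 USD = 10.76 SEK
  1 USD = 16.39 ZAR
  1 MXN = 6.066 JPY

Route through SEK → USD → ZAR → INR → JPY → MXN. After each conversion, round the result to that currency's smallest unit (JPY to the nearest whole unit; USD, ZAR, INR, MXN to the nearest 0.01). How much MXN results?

SEK 23,000,000.00 ÷ 10.76 = USD 2,137,546.47
USD 2,137,546.47 × 16.39 = ZAR 35,034,386.64
ZAR 35,034,386.64 × 4.476 = INR 156,813,914.60
INR 156,813,914.60 × 1.440 = JPY 225,812,037
JPY 225,812,037 ÷ 6.066 = MXN 37,225,855.09

MXN 37,225,855.09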